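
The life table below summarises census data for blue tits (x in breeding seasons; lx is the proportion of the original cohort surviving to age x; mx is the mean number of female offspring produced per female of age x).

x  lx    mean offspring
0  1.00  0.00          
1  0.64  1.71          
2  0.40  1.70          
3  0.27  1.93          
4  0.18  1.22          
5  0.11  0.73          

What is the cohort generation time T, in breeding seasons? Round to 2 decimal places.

2.04

lx·mx: 0, 1.0944, 0.68, 0.5211, 0.2196, 0.0803 → R0 = 2.5954
x·lx·mx: 0, 1.0944, 1.36, 1.5633, 0.8784, 0.4015 → Σ = 5.2976
T = 5.2976 / 2.5954 = 2.04115… → 2.04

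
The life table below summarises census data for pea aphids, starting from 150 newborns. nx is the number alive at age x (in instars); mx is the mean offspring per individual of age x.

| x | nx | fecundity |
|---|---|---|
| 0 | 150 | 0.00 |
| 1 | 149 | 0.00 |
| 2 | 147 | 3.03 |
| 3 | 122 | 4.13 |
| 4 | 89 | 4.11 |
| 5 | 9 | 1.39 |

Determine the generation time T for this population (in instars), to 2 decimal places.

2.96

lx = nx/n0 = nx/150: 1, 0.99333…, 0.98, 0.81333…, 0.59333…, 0.06
lx·mx: 0, 0, 2.9694, 3.359067…, 2.4386…, 0.0834 → R0 = 8.850467…
x·lx·mx: 0, 0, 5.9388, 10.0772…, 9.7544…, 0.417 → Σ = 26.1874…
T = 26.1874… / 8.850467… = 2.958872… → 2.96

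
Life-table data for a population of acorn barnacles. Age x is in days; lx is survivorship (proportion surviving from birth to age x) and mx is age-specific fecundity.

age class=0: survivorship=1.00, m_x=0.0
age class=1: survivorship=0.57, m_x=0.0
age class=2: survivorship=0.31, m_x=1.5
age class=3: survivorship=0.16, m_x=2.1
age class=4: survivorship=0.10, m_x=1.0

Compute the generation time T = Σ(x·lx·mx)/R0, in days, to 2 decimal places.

2.59

lx·mx: 0, 0, 0.465, 0.336, 0.1 → R0 = 0.901
x·lx·mx: 0, 0, 0.93, 1.008, 0.4 → Σ = 2.338
T = 2.338 / 0.901 = 2.594895… → 2.59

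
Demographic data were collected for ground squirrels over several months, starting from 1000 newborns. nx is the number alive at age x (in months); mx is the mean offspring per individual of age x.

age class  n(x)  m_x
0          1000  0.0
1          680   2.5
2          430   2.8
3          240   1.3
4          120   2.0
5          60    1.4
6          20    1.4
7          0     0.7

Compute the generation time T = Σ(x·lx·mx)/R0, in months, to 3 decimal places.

lx = nx/n0 = nx/1000: 1, 0.68, 0.43, 0.24, 0.12, 0.06, 0.02, 0
lx·mx: 0, 1.7, 1.204, 0.312, 0.24, 0.084, 0.028, 0 → R0 = 3.568
x·lx·mx: 0, 1.7, 2.408, 0.936, 0.96, 0.42, 0.168, 0 → Σ = 6.592
T = 6.592 / 3.568 = 1.847534… → 1.848

1.848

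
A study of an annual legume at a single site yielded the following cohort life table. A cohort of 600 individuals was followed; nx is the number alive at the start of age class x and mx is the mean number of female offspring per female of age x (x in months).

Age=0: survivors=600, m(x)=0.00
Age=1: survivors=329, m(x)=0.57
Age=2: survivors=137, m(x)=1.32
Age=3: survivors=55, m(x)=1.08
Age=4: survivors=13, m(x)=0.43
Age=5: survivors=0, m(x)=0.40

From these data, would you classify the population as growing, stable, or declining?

declining

lx = nx/n0 = nx/600: 1, 0.54833…, 0.22833…, 0.09167…, 0.02167…, 0
R0 = Σ lx·mx = 0 + 0.31255… + 0.3014… + 0.099… + 0.009317… + 0 = 0.722267…
R0 < 1, so the population is declining.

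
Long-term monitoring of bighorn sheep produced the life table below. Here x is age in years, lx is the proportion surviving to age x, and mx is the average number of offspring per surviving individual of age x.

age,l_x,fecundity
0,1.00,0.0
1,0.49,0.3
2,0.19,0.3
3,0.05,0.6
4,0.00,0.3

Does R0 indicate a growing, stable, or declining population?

R0 = Σ lx·mx = 0 + 0.147 + 0.057 + 0.03 + 0 = 0.234
R0 < 1, so the population is declining.

declining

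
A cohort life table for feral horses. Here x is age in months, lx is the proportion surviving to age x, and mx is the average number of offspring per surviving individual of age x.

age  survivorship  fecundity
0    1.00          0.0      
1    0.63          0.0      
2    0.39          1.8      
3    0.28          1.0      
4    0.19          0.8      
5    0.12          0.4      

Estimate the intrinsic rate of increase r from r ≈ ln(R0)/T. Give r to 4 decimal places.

R0 = Σ lx·mx = 0 + 0 + 0.702 + 0.28 + 0.152 + 0.048 = 1.182
Σ x·lx·mx = 3.092; T = 3.092/1.182 = 2.61591…
r ≈ ln(R0)/T = ln(1.182)/2.61591… = 0.06392… → 0.0639

0.0639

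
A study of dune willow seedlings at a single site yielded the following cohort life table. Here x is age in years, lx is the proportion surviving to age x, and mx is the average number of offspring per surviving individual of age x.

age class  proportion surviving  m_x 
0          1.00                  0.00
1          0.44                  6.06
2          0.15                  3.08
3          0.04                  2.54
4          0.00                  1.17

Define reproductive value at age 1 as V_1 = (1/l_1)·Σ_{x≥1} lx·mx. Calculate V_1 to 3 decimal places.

7.341

lx·mx for x ≥ 1: 2.6664, 0.462, 0.1016, 0 → sum = 3.23
V_1 = 3.23 / l_1 = 3.23 / 0.44 = 7.340909… → 7.341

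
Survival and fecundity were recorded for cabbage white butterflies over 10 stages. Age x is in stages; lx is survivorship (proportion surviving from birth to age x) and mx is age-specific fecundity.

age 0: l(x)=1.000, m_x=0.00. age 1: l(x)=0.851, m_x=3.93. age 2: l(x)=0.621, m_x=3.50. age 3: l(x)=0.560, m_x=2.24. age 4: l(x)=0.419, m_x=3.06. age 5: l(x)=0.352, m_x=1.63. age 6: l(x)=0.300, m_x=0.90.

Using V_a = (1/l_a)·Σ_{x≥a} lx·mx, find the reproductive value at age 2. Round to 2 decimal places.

8.94

lx·mx for x ≥ 2: 2.1735, 1.2544, 1.28214, 0.57376, 0.27 → sum = 5.5538
V_2 = 5.5538 / l_2 = 5.5538 / 0.621 = 8.943317… → 8.94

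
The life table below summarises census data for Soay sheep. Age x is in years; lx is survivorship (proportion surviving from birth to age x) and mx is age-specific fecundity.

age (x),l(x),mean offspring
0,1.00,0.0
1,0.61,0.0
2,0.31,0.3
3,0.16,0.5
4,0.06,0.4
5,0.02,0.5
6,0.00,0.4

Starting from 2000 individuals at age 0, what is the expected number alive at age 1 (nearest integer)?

1220

Expected survivors = N0 · l_1 = 2000 × 0.61 = 1220 → 1220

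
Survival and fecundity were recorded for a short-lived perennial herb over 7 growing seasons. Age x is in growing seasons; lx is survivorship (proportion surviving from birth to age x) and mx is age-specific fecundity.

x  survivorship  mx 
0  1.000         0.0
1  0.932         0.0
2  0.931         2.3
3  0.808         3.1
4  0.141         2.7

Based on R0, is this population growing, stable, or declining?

growing

R0 = Σ lx·mx = 0 + 0 + 2.1413 + 2.5048 + 0.3807 = 5.0268
R0 > 1, so the population is growing.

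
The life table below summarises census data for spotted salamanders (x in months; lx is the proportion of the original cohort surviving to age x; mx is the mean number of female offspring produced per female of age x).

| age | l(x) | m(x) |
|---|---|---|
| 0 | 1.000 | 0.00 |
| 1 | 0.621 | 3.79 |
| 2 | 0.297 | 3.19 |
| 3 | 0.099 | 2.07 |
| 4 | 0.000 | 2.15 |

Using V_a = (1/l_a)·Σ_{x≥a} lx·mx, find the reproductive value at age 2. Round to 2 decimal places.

3.88

lx·mx for x ≥ 2: 0.94743, 0.20493, 0 → sum = 1.15236
V_2 = 1.15236 / l_2 = 1.15236 / 0.297 = 3.88 → 3.88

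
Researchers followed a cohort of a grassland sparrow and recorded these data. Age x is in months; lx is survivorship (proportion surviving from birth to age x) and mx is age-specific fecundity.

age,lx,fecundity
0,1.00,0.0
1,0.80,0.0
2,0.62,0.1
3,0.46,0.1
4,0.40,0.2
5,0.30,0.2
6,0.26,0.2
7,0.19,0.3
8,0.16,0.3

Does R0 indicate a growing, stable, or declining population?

declining

R0 = Σ lx·mx = 0 + 0 + 0.062 + 0.046 + 0.08 + 0.06 + 0.052 + 0.057 + 0.048 = 0.405
R0 < 1, so the population is declining.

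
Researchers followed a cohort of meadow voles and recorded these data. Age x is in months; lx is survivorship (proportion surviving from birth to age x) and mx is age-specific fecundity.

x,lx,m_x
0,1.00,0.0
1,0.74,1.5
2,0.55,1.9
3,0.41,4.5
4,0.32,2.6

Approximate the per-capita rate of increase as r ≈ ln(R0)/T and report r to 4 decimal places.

R0 = Σ lx·mx = 0 + 1.11 + 1.045 + 1.845 + 0.832 = 4.832
Σ x·lx·mx = 12.063; T = 12.063/4.832 = 2.49648…
r ≈ ln(R0)/T = ln(4.832)/2.49648… = 0.630992… → 0.6310

0.6310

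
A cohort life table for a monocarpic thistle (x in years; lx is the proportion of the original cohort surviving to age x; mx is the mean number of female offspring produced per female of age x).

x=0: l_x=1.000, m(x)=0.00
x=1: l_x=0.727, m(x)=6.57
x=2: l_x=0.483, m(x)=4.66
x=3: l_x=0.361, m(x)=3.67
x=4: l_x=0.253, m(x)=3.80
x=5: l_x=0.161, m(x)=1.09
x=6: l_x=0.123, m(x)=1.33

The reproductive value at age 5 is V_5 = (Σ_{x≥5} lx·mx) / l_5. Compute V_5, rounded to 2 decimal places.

2.11

lx·mx for x ≥ 5: 0.17549, 0.16359 → sum = 0.33908
V_5 = 0.33908 / l_5 = 0.33908 / 0.161 = 2.106087… → 2.11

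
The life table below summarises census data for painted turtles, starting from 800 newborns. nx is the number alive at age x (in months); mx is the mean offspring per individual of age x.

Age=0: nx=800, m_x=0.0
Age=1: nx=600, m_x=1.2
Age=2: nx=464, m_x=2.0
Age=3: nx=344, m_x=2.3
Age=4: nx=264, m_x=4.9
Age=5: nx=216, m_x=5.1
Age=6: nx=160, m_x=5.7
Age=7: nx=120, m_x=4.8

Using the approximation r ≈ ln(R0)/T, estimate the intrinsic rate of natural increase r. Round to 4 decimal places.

0.5200

lx = nx/n0 = nx/800: 1, 0.75, 0.58, 0.43, 0.33, 0.27, 0.2, 0.15
R0 = Σ lx·mx = 0 + 0.9 + 1.16 + 0.989 + 1.617 + 1.377 + 1.14 + 0.72 = 7.903
Σ x·lx·mx = 31.42; T = 31.42/7.903 = 3.97571…
r ≈ ln(R0)/T = ln(7.903)/3.97571… = 0.519969… → 0.5200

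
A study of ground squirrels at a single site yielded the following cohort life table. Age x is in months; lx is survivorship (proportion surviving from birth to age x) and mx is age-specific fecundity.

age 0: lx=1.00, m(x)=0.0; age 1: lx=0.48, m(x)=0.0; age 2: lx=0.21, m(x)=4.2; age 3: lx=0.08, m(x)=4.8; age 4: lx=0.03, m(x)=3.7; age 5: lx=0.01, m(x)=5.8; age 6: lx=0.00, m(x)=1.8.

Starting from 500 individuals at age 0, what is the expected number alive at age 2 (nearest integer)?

105

Expected survivors = N0 · l_2 = 500 × 0.21 = 105 → 105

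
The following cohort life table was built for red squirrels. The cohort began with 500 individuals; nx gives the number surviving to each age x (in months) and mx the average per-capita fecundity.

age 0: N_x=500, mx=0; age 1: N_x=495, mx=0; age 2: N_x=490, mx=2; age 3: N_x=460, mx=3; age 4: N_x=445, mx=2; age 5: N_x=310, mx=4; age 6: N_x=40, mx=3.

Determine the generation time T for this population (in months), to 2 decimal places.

lx = nx/n0 = nx/500: 1, 0.99, 0.98, 0.92, 0.89, 0.62, 0.08
lx·mx: 0, 0, 1.96, 2.76, 1.78, 2.48, 0.24 → R0 = 9.22
x·lx·mx: 0, 0, 3.92, 8.28, 7.12, 12.4, 1.44 → Σ = 33.16
T = 33.16 / 9.22 = 3.596529… → 3.60

3.60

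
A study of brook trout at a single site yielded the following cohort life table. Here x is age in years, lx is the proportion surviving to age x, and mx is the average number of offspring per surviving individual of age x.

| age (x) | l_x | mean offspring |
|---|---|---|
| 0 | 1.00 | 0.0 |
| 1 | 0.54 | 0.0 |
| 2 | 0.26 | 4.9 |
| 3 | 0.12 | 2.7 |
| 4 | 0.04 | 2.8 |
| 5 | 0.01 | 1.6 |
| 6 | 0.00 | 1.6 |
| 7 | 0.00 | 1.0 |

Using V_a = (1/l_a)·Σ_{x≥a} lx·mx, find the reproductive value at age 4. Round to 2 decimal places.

3.20

lx·mx for x ≥ 4: 0.112, 0.016, 0, 0 → sum = 0.128
V_4 = 0.128 / l_4 = 0.128 / 0.04 = 3.2 → 3.20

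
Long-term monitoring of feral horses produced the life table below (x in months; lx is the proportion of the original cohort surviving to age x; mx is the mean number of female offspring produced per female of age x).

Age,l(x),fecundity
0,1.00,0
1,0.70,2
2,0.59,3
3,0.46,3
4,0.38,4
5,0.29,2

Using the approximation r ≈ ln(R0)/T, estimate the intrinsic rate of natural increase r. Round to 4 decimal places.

0.6976

R0 = Σ lx·mx = 0 + 1.4 + 1.77 + 1.38 + 1.52 + 0.58 = 6.65
Σ x·lx·mx = 18.06; T = 18.06/6.65 = 2.71579…
r ≈ ln(R0)/T = ln(6.65)/2.71579… = 0.69763… → 0.6976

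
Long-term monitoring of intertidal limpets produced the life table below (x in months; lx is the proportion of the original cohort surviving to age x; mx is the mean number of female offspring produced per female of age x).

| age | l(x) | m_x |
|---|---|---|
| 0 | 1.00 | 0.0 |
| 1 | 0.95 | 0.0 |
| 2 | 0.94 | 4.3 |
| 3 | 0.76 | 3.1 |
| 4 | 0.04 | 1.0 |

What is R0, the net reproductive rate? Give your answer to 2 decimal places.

lx·mx by age: 0, 0, 4.042, 2.356, 0.04
R0 = Σ lx·mx = 6.438 → 6.44

6.44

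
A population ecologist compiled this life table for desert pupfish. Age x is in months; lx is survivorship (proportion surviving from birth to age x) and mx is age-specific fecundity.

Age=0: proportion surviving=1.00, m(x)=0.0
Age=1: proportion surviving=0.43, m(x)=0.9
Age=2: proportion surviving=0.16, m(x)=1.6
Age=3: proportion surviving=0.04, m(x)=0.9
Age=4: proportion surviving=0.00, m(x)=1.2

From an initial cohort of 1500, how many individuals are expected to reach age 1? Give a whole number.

645

Expected survivors = N0 · l_1 = 1500 × 0.43 = 645 → 645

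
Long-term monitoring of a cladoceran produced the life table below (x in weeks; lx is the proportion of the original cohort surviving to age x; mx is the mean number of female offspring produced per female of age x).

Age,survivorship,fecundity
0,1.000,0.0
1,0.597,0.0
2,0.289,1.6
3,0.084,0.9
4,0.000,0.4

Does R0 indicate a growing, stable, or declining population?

declining

R0 = Σ lx·mx = 0 + 0 + 0.4624 + 0.0756 + 0 = 0.538
R0 < 1, so the population is declining.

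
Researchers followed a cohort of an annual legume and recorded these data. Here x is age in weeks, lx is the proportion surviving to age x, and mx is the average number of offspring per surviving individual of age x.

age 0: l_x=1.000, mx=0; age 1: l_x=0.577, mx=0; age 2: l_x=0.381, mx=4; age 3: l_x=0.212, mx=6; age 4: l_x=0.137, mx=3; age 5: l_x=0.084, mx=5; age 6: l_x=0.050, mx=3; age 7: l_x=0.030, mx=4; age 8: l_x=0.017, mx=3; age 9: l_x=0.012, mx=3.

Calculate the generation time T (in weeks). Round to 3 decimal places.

3.283

lx·mx: 0, 0, 1.524, 1.272, 0.411, 0.42, 0.15, 0.12, 0.051, 0.036 → R0 = 3.984
x·lx·mx: 0, 0, 3.048, 3.816, 1.644, 2.1, 0.9, 0.84, 0.408, 0.324 → Σ = 13.08
T = 13.08 / 3.984 = 3.283133… → 3.283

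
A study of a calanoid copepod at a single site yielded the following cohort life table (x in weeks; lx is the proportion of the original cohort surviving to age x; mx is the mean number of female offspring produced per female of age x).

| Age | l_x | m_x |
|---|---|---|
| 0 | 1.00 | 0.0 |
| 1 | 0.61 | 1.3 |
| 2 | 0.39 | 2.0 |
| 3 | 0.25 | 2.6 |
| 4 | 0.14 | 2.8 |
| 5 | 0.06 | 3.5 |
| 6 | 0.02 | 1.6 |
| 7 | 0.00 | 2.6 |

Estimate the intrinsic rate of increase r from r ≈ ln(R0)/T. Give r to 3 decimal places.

R0 = Σ lx·mx = 0 + 0.793 + 0.78 + 0.65 + 0.392 + 0.21 + 0.032 + 0 = 2.857
Σ x·lx·mx = 7.113; T = 7.113/2.857 = 2.48967…
r ≈ ln(R0)/T = ln(2.857)/2.48967… = 0.42165… → 0.422

0.422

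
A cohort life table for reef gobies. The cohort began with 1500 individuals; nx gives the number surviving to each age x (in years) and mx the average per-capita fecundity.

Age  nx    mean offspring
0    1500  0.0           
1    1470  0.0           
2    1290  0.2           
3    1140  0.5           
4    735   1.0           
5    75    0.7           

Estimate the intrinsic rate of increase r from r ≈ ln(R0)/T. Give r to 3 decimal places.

0.022

lx = nx/n0 = nx/1500: 1, 0.98, 0.86, 0.76, 0.49, 0.05
R0 = Σ lx·mx = 0 + 0 + 0.172 + 0.38 + 0.49 + 0.035 = 1.077
Σ x·lx·mx = 3.619; T = 3.619/1.077 = 3.36026…
r ≈ ln(R0)/T = ln(1.077)/3.36026… = 0.02208… → 0.022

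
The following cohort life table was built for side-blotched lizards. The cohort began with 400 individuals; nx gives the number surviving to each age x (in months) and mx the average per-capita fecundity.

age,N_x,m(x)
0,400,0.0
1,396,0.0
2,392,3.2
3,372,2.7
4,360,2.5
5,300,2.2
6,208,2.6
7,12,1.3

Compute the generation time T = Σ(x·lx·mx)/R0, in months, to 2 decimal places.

3.61

lx = nx/n0 = nx/400: 1, 0.99, 0.98, 0.93, 0.9, 0.75, 0.52, 0.03
lx·mx: 0, 0, 3.136, 2.511, 2.25, 1.65, 1.352, 0.039 → R0 = 10.938
x·lx·mx: 0, 0, 6.272, 7.533, 9, 8.25, 8.112, 0.273 → Σ = 39.44
T = 39.44 / 10.938 = 3.605778… → 3.61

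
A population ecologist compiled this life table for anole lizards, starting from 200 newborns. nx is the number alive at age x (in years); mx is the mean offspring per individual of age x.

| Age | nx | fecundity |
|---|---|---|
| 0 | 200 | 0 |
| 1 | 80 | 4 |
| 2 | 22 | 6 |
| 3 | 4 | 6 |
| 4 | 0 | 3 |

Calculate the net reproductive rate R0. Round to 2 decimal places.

lx = nx/n0 = nx/200: 1, 0.4, 0.11, 0.02, 0
lx·mx by age: 0, 1.6, 0.66, 0.12, 0
R0 = Σ lx·mx = 2.38 → 2.38

2.38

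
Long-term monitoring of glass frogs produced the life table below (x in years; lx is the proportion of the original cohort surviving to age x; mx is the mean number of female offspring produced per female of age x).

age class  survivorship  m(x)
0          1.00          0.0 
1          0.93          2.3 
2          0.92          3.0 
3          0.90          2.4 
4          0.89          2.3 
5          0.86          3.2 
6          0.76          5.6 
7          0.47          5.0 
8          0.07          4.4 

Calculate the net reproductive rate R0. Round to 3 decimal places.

lx·mx by age: 0, 2.139, 2.76, 2.16, 2.047, 2.752, 4.256, 2.35, 0.308
R0 = Σ lx·mx = 18.772 → 18.772

18.772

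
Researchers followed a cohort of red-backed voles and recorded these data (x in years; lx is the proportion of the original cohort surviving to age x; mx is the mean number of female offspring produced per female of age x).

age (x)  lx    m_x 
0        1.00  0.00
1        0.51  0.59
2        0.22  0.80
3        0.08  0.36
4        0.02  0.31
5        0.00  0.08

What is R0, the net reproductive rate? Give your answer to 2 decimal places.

0.51

lx·mx by age: 0, 0.3009, 0.176, 0.0288, 0.0062, 0
R0 = Σ lx·mx = 0.5119 → 0.51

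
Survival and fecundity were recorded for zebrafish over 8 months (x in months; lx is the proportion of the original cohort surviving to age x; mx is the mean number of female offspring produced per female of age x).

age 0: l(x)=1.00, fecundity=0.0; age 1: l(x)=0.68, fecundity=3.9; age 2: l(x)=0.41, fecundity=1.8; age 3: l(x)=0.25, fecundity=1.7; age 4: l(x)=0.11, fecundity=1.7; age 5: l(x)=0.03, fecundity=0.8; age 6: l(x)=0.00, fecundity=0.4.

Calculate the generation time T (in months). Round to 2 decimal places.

lx·mx: 0, 2.652, 0.738, 0.425, 0.187, 0.024, 0 → R0 = 4.026
x·lx·mx: 0, 2.652, 1.476, 1.275, 0.748, 0.12, 0 → Σ = 6.271
T = 6.271 / 4.026 = 1.557625… → 1.56

1.56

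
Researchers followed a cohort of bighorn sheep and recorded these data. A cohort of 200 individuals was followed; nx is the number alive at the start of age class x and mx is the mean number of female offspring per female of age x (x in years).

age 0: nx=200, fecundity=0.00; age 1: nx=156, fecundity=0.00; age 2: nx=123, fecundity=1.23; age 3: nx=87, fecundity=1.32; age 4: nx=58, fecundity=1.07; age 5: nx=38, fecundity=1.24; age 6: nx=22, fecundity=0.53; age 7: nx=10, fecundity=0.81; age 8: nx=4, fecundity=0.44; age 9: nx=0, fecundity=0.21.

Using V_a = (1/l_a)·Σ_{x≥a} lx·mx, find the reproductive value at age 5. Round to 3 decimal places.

1.806

lx = nx/n0 = nx/200: 1, 0.78, 0.615, 0.435, 0.29, 0.19, 0.11, 0.05, 0.02, 0
lx·mx for x ≥ 5: 0.2356, 0.0583, 0.0405, 0.0088, 0 → sum = 0.3432
V_5 = 0.3432 / l_5 = 0.3432 / 0.19 = 1.806316… → 1.806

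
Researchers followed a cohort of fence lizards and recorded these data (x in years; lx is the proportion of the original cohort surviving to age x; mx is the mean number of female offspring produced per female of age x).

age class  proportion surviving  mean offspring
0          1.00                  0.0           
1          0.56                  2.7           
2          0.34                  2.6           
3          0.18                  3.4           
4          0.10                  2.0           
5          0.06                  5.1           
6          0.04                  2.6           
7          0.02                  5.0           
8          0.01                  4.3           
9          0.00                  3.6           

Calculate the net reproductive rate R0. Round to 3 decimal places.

lx·mx by age: 0, 1.512, 0.884, 0.612, 0.2, 0.306, 0.104, 0.1, 0.043, 0
R0 = Σ lx·mx = 3.761 → 3.761

3.761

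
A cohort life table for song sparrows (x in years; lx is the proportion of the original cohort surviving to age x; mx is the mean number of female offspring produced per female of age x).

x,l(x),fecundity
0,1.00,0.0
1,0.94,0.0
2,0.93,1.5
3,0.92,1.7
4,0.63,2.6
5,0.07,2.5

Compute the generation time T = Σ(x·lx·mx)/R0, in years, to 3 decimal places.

3.124

lx·mx: 0, 0, 1.395, 1.564, 1.638, 0.175 → R0 = 4.772
x·lx·mx: 0, 0, 2.79, 4.692, 6.552, 0.875 → Σ = 14.909
T = 14.909 / 4.772 = 3.124267… → 3.124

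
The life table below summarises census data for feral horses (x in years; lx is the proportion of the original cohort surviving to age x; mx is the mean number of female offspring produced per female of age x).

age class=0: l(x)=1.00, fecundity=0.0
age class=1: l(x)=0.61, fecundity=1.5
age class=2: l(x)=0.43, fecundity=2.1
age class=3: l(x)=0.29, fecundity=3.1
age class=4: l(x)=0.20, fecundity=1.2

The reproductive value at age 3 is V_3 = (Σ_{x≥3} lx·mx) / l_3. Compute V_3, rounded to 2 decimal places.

lx·mx for x ≥ 3: 0.899, 0.24 → sum = 1.139
V_3 = 1.139 / l_3 = 1.139 / 0.29 = 3.927586… → 3.93

3.93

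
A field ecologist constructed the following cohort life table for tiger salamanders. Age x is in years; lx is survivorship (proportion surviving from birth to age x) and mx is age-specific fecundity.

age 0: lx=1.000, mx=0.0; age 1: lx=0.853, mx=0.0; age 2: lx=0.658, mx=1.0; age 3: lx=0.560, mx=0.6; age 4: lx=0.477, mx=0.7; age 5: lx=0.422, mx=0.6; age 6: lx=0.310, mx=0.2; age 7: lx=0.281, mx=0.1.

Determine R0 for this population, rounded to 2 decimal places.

lx·mx by age: 0, 0, 0.658, 0.336, 0.3339, 0.2532, 0.062, 0.0281
R0 = Σ lx·mx = 1.6712 → 1.67

1.67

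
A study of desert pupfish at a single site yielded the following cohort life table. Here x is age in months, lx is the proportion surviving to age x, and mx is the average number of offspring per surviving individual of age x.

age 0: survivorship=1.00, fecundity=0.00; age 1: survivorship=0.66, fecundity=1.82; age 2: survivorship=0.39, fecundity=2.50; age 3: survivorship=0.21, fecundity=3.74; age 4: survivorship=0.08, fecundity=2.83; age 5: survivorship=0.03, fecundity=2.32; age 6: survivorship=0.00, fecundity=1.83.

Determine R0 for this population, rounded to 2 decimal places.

lx·mx by age: 0, 1.2012, 0.975, 0.7854, 0.2264, 0.0696, 0
R0 = Σ lx·mx = 3.2576 → 3.26

3.26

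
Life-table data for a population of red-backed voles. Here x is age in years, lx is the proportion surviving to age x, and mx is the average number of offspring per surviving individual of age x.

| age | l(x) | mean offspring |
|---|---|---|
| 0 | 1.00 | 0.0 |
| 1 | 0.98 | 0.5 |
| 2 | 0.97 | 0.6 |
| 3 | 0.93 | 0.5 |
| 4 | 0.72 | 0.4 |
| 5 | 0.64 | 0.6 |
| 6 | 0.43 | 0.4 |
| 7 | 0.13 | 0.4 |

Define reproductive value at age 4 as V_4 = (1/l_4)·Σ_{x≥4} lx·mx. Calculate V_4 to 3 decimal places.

lx·mx for x ≥ 4: 0.288, 0.384, 0.172, 0.052 → sum = 0.896
V_4 = 0.896 / l_4 = 0.896 / 0.72 = 1.244444… → 1.244

1.244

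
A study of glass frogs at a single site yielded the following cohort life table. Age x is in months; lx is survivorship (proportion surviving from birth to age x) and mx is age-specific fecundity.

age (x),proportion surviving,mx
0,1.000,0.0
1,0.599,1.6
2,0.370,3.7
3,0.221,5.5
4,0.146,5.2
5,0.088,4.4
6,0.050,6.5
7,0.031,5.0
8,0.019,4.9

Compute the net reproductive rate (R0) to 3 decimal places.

5.262

lx·mx by age: 0, 0.9584, 1.369, 1.2155, 0.7592, 0.3872, 0.325, 0.155, 0.0931
R0 = Σ lx·mx = 5.2624 → 5.262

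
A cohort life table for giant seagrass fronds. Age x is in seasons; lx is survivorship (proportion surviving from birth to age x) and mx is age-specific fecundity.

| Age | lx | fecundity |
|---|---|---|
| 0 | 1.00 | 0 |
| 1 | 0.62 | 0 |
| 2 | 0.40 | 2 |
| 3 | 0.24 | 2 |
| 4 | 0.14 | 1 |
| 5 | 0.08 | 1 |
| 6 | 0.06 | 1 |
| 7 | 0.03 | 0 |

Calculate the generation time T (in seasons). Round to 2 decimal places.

lx·mx: 0, 0, 0.8, 0.48, 0.14, 0.08, 0.06, 0 → R0 = 1.56
x·lx·mx: 0, 0, 1.6, 1.44, 0.56, 0.4, 0.36, 0 → Σ = 4.36
T = 4.36 / 1.56 = 2.794872… → 2.79

2.79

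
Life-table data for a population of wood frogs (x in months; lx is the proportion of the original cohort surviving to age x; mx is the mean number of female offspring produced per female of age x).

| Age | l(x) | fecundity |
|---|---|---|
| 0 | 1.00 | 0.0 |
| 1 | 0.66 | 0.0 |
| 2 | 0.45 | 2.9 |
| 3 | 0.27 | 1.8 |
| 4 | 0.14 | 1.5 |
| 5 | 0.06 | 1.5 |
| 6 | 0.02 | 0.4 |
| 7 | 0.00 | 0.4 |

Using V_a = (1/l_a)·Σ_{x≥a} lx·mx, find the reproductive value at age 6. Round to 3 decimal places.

0.400

lx·mx for x ≥ 6: 0.008, 0 → sum = 0.008
V_6 = 0.008 / l_6 = 0.008 / 0.02 = 0.4 → 0.400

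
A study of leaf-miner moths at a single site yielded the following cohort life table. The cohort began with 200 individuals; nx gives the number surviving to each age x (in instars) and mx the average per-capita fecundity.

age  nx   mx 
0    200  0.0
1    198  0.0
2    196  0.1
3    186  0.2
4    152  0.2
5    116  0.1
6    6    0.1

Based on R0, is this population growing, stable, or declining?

lx = nx/n0 = nx/200: 1, 0.99, 0.98, 0.93, 0.76, 0.58, 0.03
R0 = Σ lx·mx = 0 + 0 + 0.098 + 0.186 + 0.152 + 0.058 + 0.003 = 0.497
R0 < 1, so the population is declining.

declining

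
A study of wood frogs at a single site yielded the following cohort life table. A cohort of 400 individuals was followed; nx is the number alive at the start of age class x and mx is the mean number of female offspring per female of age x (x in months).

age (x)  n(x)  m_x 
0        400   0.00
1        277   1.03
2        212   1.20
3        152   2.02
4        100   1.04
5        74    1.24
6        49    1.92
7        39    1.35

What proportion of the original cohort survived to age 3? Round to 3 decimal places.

l_3 = n_3/n_0 = 152/400 = 0.38 → 0.380

0.380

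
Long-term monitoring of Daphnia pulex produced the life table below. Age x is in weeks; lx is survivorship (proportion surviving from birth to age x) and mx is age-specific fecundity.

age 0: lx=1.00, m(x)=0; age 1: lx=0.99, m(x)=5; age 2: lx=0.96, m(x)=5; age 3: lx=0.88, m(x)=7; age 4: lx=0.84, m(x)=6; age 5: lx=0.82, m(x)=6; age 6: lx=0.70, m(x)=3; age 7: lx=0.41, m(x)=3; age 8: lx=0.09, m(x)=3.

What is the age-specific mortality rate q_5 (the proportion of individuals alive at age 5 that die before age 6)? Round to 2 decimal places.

0.15

q_5 = (l_5 − l_6) / l_5 = (0.82 − 0.7) / 0.82
     = 0.12 / 0.82 = 0.146341… → 0.15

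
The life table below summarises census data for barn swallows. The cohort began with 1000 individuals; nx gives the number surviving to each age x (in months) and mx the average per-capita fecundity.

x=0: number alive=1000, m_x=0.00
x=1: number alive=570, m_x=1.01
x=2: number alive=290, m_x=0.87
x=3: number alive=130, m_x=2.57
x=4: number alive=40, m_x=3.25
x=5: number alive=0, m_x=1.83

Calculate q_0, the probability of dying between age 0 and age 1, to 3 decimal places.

lx = nx/n0 = nx/1000: 1, 0.57, 0.29, 0.13, 0.04, 0
q_0 = (l_0 − l_1) / l_0 = (1 − 0.57) / 1
     = 0.43 / 1 = 0.43 → 0.430

0.430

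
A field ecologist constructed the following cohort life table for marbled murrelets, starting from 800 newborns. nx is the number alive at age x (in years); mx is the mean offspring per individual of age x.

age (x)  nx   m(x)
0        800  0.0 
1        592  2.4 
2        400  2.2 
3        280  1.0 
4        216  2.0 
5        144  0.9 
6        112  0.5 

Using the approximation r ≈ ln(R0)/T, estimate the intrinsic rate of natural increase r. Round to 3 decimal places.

lx = nx/n0 = nx/800: 1, 0.74, 0.5, 0.35, 0.27, 0.18, 0.14
R0 = Σ lx·mx = 0 + 1.776 + 1.1 + 0.35 + 0.54 + 0.162 + 0.07 = 3.998
Σ x·lx·mx = 8.416; T = 8.416/3.998 = 2.10505…
r ≈ ln(R0)/T = ln(3.998)/2.10505… = 0.65832… → 0.658

0.658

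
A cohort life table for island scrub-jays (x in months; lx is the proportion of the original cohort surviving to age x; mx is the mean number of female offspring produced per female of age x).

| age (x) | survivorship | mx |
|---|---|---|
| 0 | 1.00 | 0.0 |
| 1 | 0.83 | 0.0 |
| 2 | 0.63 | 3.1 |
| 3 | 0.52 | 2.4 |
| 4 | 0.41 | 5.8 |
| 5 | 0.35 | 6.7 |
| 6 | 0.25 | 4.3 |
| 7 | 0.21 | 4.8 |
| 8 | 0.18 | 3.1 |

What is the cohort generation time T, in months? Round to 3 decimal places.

lx·mx: 0, 0, 1.953, 1.248, 2.378, 2.345, 1.075, 1.008, 0.558 → R0 = 10.565
x·lx·mx: 0, 0, 3.906, 3.744, 9.512, 11.725, 6.45, 7.056, 4.464 → Σ = 46.857
T = 46.857 / 10.565 = 4.435116… → 4.435

4.435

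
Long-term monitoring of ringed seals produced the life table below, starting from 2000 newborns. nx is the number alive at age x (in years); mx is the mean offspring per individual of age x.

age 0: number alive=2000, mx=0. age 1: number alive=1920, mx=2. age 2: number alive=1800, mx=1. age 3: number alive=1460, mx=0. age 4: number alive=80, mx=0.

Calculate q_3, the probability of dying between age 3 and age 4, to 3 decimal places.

0.945

lx = nx/n0 = nx/2000: 1, 0.96, 0.9, 0.73, 0.04
q_3 = (l_3 − l_4) / l_3 = (0.73 − 0.04) / 0.73
     = 0.69 / 0.73 = 0.945205… → 0.945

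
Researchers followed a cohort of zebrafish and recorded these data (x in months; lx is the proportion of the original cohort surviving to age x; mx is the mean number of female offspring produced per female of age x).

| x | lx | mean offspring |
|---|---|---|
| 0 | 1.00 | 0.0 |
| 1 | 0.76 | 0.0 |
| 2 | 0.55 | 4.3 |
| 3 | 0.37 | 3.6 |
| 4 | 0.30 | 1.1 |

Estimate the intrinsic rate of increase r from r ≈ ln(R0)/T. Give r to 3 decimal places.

0.558

R0 = Σ lx·mx = 0 + 0 + 2.365 + 1.332 + 0.33 = 4.027
Σ x·lx·mx = 10.046; T = 10.046/4.027 = 2.49466…
r ≈ ln(R0)/T = ln(4.027)/2.49466… = 0.5584… → 0.558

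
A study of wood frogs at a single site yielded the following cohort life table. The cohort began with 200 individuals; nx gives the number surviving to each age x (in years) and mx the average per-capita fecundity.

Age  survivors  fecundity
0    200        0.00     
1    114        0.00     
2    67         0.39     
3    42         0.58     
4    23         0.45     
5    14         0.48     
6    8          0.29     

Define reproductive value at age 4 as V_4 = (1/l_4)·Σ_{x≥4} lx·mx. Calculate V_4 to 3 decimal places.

0.843

lx = nx/n0 = nx/200: 1, 0.57, 0.335, 0.21, 0.115, 0.07, 0.04
lx·mx for x ≥ 4: 0.05175, 0.0336, 0.0116 → sum = 0.09695
V_4 = 0.09695 / l_4 = 0.09695 / 0.115 = 0.843043… → 0.843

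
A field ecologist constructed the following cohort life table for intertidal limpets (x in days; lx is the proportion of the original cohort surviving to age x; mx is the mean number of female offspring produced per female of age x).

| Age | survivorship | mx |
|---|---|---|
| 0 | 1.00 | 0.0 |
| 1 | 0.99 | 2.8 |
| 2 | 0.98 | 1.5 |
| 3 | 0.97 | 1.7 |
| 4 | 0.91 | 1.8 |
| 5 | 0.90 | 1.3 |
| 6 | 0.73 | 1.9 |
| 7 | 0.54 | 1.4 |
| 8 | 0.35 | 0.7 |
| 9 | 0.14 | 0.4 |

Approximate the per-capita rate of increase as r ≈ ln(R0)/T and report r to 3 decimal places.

0.686

R0 = Σ lx·mx = 0 + 2.772 + 1.47 + 1.649 + 1.638 + 1.17 + 1.387 + 0.756 + 0.245 + 0.056 = 11.143
Σ x·lx·mx = 39.139; T = 39.139/11.143 = 3.51243…
r ≈ ln(R0)/T = ln(11.143)/3.51243… = 0.68637… → 0.686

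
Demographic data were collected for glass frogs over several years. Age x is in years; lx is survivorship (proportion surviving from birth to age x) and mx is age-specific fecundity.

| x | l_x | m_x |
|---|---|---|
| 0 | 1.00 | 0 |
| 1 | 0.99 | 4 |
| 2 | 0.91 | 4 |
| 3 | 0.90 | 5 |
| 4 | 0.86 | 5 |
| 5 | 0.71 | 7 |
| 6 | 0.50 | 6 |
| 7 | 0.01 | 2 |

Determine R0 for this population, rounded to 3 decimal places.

lx·mx by age: 0, 3.96, 3.64, 4.5, 4.3, 4.97, 3, 0.02
R0 = Σ lx·mx = 24.39 → 24.390

24.390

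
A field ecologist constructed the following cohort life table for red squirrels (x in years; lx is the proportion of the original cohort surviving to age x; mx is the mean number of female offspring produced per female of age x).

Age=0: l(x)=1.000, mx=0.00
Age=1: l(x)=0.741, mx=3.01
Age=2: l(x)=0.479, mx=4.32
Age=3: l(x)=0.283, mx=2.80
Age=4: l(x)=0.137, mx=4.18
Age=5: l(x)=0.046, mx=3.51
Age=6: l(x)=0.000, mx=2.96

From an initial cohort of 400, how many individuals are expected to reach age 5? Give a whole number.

18

Expected survivors = N0 · l_5 = 400 × 0.046 = 18.4 → 18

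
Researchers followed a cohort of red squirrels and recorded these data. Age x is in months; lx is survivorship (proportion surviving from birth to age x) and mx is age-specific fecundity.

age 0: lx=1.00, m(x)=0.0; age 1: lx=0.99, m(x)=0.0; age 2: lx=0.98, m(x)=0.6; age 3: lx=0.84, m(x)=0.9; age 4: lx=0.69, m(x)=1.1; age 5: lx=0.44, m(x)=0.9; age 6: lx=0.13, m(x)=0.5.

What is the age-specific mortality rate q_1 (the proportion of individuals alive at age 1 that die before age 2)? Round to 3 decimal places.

0.010

q_1 = (l_1 − l_2) / l_1 = (0.99 − 0.98) / 0.99
     = 0.01 / 0.99 = 0.010101… → 0.010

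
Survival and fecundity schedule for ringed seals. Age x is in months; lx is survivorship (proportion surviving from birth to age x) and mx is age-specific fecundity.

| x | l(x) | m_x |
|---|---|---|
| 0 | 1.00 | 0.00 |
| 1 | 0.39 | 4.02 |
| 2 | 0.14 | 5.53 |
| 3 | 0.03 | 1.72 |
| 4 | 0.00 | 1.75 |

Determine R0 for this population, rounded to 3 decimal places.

2.394

lx·mx by age: 0, 1.5678, 0.7742, 0.0516, 0
R0 = Σ lx·mx = 2.3936 → 2.394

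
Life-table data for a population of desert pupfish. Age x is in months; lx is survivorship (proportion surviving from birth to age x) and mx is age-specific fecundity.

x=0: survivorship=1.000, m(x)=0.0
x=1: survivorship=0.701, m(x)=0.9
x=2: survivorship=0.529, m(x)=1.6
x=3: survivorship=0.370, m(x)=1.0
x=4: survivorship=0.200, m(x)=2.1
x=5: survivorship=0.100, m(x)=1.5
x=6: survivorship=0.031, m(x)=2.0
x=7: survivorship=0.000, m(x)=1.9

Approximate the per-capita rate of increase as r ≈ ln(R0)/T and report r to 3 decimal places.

0.361

R0 = Σ lx·mx = 0 + 0.6309 + 0.8464 + 0.37 + 0.42 + 0.15 + 0.062 + 0 = 2.4793
Σ x·lx·mx = 6.2357; T = 6.2357/2.4793 = 2.51511…
r ≈ ln(R0)/T = ln(2.4793)/2.51511… = 0.36101… → 0.361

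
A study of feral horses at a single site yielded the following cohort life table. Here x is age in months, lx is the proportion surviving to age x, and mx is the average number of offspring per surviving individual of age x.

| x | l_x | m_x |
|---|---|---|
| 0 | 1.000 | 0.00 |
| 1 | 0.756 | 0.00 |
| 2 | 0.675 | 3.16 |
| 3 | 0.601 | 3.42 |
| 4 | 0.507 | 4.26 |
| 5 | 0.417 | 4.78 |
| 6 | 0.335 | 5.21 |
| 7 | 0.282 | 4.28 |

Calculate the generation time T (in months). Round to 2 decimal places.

lx·mx: 0, 0, 2.133, 2.05542, 2.15982, 1.99326, 1.74535, 1.20696 → R0 = 11.29381
x·lx·mx: 0, 0, 4.266, 6.16626, 8.63928, 9.9663, 10.4721, 8.44872 → Σ = 47.95866
T = 47.95866 / 11.29381 = 4.246455… → 4.25

4.25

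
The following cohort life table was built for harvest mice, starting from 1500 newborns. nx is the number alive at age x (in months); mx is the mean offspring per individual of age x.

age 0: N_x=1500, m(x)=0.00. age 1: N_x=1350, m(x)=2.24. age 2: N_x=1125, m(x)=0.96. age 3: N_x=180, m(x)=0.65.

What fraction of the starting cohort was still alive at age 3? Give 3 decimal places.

0.120

l_3 = n_3/n_0 = 180/1500 = 0.12 → 0.120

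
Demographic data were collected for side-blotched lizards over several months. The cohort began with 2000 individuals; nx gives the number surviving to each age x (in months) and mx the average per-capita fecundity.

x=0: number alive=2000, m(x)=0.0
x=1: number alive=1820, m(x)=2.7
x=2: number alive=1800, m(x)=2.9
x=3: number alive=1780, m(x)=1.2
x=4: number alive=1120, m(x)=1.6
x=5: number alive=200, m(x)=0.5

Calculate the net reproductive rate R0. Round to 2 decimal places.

lx = nx/n0 = nx/2000: 1, 0.91, 0.9, 0.89, 0.56, 0.1
lx·mx by age: 0, 2.457, 2.61, 1.068, 0.896, 0.05
R0 = Σ lx·mx = 7.081 → 7.08

7.08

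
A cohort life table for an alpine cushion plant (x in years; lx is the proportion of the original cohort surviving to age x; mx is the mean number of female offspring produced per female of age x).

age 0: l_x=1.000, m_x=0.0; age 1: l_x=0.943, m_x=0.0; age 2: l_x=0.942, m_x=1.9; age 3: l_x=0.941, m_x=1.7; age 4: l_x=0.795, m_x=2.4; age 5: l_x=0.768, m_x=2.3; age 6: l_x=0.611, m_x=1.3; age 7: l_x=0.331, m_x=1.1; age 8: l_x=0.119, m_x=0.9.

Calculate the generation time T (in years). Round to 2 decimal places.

3.96

lx·mx: 0, 0, 1.7898, 1.5997, 1.908, 1.7664, 0.7943, 0.3641, 0.1071 → R0 = 8.3294
x·lx·mx: 0, 0, 3.5796, 4.7991, 7.632, 8.832, 4.7658, 2.5487, 0.8568 → Σ = 33.014
T = 33.014 / 8.3294 = 3.963551… → 3.96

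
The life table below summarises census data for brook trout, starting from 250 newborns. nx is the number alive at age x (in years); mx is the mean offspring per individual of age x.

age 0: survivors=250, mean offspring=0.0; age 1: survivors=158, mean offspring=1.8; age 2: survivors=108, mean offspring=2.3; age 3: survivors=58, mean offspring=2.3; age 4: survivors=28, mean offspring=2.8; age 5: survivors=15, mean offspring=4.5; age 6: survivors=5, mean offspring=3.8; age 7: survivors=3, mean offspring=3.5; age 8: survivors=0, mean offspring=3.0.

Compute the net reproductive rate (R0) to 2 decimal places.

3.37

lx = nx/n0 = nx/250: 1, 0.632, 0.432, 0.232, 0.112, 0.06, 0.02, 0.012, 0
lx·mx by age: 0, 1.1376, 0.9936, 0.5336, 0.3136, 0.27, 0.076, 0.042, 0
R0 = Σ lx·mx = 3.3664 → 3.37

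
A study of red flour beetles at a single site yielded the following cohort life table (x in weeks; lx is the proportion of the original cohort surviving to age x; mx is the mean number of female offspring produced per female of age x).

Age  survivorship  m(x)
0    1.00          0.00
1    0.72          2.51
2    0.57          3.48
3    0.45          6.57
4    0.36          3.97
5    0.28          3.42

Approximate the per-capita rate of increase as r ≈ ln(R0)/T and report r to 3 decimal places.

0.803

R0 = Σ lx·mx = 0 + 1.8072 + 1.9836 + 2.9565 + 1.4292 + 0.9576 = 9.1341
Σ x·lx·mx = 25.1487; T = 25.1487/9.1341 = 2.75328…
r ≈ ln(R0)/T = ln(9.1341)/2.75328… = 0.80341… → 0.803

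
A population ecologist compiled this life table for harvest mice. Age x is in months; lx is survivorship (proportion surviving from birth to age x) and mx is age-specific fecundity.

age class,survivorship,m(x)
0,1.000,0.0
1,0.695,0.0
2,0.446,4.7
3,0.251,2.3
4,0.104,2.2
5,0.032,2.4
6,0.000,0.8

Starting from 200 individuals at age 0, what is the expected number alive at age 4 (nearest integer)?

21

Expected survivors = N0 · l_4 = 200 × 0.104 = 20.8 → 21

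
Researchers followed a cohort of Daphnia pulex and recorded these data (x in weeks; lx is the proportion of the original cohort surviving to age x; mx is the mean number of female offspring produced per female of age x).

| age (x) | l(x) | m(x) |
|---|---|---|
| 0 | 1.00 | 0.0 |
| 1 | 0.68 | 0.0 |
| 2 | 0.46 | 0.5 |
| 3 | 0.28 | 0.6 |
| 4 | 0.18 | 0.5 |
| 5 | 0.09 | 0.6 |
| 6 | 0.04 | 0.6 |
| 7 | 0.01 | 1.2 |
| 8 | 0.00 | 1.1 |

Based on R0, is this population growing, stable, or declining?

declining

R0 = Σ lx·mx = 0 + 0 + 0.23 + 0.168 + 0.09 + 0.054 + 0.024 + 0.012 + 0 = 0.578
R0 < 1, so the population is declining.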